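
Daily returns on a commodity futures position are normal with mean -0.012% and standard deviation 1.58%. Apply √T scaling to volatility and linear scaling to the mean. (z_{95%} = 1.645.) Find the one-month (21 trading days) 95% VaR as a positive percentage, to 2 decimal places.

σ_{21d} = 1.58% × √21 = 7.240%; μ_{21d} = 21 × -0.012% = -0.252%.
VaR = −(-0.252%) + 1.645 × 7.240% = 12.162%.

12.16%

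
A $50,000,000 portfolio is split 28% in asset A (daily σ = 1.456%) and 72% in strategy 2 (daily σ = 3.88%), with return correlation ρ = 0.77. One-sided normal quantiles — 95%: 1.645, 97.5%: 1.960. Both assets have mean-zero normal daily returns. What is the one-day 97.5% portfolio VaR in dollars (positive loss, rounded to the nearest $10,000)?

$3,060,000

σ_p² = 0.28²·1.456² + 0.72²·3.88² + 2·0.77·0.28·0.72·1.456·3.88 = 9.7243 (%²).
σ_p = √9.7243 = 3.118%.
VaR = 1.960 × 3.118% = 6.111%; on $50,000,000 that is $3,055,500.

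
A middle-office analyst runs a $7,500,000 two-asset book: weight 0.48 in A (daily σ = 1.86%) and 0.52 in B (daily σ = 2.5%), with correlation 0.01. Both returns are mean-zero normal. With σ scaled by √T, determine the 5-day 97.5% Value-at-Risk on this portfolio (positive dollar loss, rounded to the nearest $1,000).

$521,000

σ_p = √(0.48²·1.86² + 0.52²·2.5² + 2·0.01·0.48·0.52·1.86·2.5) = 1.584%.
σ_{5d} = 1.584% × √5 = 3.542%.
z(97.5%) = 1.960.
VaR = 1.960 × 3.542% = 6.942%; on $7,500,000 that is $520,650.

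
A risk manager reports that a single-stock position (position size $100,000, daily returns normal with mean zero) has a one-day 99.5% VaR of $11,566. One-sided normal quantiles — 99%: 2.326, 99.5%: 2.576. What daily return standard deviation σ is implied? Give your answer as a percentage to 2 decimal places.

VaR as a fraction: $11,566 / $100,000 = 11.566%.
σ = VaR / z = 11.566% / 2.576 = 4.490%.

4.49%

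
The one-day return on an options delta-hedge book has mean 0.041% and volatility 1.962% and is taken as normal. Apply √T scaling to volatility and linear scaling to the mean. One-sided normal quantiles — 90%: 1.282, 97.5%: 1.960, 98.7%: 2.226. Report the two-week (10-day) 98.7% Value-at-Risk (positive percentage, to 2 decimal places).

σ_{10d} = 1.962% × √10 = 6.204%; μ_{10d} = 10 × 0.041% = 0.410%.
VaR = −(0.410%) + 2.226 × 6.204% = 13.400%.

13.40%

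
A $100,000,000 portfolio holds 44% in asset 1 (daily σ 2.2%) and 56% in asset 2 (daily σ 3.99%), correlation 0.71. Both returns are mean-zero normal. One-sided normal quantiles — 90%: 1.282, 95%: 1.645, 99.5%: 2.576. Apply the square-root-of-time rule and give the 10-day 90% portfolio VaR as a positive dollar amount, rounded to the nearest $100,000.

$12,200,000

σ_p = √(0.44²·2.2² + 0.56²·3.99² + 2·0.71·0.44·0.56·2.2·3.99) = 3.000%.
σ_{10d} = 3.000% × √10 = 9.487%.
VaR = 1.282 × 9.487% = 12.162%; on $100,000,000 that is $12,162,000.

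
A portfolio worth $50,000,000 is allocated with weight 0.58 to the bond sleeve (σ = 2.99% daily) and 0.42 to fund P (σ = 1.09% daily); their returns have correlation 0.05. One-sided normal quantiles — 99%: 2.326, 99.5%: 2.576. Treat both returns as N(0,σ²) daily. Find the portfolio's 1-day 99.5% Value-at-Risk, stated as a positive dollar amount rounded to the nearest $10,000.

$2,340,000

σ_p² = 0.58²·2.99² + 0.42²·1.09² + 2·0.05·0.58·0.42·2.99·1.09 = 3.2964 (%²).
σ_p = √3.2964 = 1.816%.
VaR = 2.576 × 1.816% = 4.678%; on $50,000,000 that is $2,339,000.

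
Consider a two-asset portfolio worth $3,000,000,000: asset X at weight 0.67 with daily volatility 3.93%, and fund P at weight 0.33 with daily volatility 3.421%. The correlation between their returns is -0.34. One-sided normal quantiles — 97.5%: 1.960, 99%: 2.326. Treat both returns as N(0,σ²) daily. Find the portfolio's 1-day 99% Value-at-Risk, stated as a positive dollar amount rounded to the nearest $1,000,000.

σ_p² = 0.67²·3.93² + 0.33²·3.421² + 2·-0.34·0.67·0.33·3.93·3.421 = 6.1863 (%²).
σ_p = √6.1863 = 2.487%.
VaR = 2.326 × 2.487% = 5.785%; on $3,000,000,000 that is $173,550,000.

$174,000,000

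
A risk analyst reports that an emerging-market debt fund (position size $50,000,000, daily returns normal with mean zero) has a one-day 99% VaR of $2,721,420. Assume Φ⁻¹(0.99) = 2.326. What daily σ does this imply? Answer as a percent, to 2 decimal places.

VaR as a fraction: $2,721,420 / $50,000,000 = 5.443%.
σ = VaR / z = 5.443% / 2.326 = 2.340%.

2.34%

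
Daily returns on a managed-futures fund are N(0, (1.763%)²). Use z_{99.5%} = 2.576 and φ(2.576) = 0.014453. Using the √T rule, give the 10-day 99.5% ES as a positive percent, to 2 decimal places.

16.12%

σ_{10d} = 1.763% × √10 = 5.575%.
ES multiplier = φ(z)/(1−α) = 0.014453/0.005 = 2.891.
ES = 5.575% × 2.891 = 16.117%.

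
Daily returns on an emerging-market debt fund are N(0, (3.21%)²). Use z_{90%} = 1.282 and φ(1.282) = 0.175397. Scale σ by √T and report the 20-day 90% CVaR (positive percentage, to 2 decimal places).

σ_{20d} = 3.21% × √20 = 14.356%.
ES multiplier = φ(z)/(1−α) = 0.175397/0.1 = 1.754.
ES = 14.356% × 1.754 = 25.180%.

25.18%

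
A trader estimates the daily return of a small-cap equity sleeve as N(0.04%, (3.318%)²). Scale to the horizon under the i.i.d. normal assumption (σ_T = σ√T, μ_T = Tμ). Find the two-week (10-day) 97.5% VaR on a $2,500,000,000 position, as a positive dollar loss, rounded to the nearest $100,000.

At 97.5%, z = 1.960.
σ_{10d} = 3.318% × √10 = 10.492%; μ_{10d} = 10 × 0.04% = 0.400%.
VaR = −(0.400%) + 1.960 × 10.492% = 20.164%.
On $2,500,000,000: 0.20164 × $2,500,000,000 = $504,100,000.

$504,100,000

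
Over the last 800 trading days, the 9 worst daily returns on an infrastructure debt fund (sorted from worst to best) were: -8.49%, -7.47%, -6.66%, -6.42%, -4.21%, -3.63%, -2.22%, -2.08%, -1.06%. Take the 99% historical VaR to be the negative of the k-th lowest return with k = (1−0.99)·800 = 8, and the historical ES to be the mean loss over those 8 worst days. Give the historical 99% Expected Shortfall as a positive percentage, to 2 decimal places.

5.15%

The 8 worst returns sum to -41.18%.
ES = −(-41.18%) / 8 = 5.1475% ≈ 5.15%.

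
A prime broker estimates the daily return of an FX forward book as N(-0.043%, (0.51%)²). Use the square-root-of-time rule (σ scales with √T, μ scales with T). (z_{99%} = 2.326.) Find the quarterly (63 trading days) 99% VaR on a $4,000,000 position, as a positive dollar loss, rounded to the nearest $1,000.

σ_{63d} = 0.51% × √63 = 4.048%; μ_{63d} = 63 × -0.043% = -2.709%.
VaR = −(-2.709%) + 2.326 × 4.048% = 12.125%.
On $4,000,000: 0.12125 × $4,000,000 = $485,000.

$485,000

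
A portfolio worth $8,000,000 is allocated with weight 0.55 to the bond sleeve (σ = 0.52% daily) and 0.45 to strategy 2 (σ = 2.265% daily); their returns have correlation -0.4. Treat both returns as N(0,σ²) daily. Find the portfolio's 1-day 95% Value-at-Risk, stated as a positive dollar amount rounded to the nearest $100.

σ_p² = 0.55²·0.52² + 0.45²·2.265² + 2·-0.4·0.55·0.45·0.52·2.265 = 0.8875 (%²).
σ_p = √0.8875 = 0.942%.
At 95%, z = 1.645.
VaR = 1.645 × 0.942% = 1.550%; on $8,000,000 that is $124,000.

$124,000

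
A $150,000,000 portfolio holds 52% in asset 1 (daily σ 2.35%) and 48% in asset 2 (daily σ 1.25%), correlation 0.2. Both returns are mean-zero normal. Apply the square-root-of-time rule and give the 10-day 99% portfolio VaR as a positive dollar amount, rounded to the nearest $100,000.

$16,200,000

σ_p = √(0.52²·2.35² + 0.48²·1.25² + 2·0.2·0.52·0.48·2.35·1.25) = 1.465%.
σ_{10d} = 1.465% × √10 = 4.633%.
z(99%) = 2.326.
VaR = 2.326 × 4.633% = 10.776%; on $150,000,000 that is $16,164,000.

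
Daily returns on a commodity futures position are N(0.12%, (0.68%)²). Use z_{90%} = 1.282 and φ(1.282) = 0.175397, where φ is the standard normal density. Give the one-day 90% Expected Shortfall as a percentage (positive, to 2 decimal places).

1.07%

Tail multiplier: φ(z)/(1−α) = 0.175397 / 0.1 = 1.754.
ES = −(0.12%) + 0.68% × 1.754 = 1.073%.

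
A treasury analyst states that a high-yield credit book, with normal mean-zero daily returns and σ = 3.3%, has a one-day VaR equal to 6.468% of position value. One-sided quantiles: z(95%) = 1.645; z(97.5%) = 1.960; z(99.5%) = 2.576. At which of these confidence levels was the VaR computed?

Implied z = VaR/σ = 6.468 / 3.3 = 1.960.
This matches z(97.5%) = 1.960.

97.5%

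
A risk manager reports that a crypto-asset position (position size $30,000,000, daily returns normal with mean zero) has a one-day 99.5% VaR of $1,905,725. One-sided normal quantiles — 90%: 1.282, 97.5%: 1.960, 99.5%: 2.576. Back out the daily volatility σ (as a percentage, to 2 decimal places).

2.47%

VaR as a fraction: $1,905,725 / $30,000,000 = 6.352%.
σ = VaR / z = 6.352% / 2.576 = 2.466%.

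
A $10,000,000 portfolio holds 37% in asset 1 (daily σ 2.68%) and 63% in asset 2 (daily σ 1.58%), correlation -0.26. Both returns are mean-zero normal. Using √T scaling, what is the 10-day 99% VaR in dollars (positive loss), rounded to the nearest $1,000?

$889,000

σ_p = √(0.37²·2.68² + 0.63²·1.58² + 2·-0.26·0.37·0.63·2.68·1.58) = 1.209%.
σ_{10d} = 1.209% × √10 = 3.823%.
z(99%) = 2.326.
VaR = 2.326 × 3.823% = 8.892%; on $10,000,000 that is $889,200.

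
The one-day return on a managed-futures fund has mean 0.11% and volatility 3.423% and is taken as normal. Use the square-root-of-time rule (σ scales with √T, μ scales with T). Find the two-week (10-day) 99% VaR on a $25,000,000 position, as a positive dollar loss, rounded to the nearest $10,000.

$6,020,000

At 99%, z = 2.326.
σ_{10d} = 3.423% × √10 = 10.824%; μ_{10d} = 10 × 0.11% = 1.100%.
VaR = −(1.100%) + 2.326 × 10.824% = 24.077%.
On $25,000,000: 0.24077 × $25,000,000 = $6,019,250.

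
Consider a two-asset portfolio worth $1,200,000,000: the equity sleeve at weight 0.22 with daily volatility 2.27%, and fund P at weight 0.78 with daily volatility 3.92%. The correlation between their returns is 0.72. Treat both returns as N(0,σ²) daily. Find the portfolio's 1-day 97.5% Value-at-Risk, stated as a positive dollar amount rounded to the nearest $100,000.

σ_p² = 0.22²·2.27² + 0.78²·3.92² + 2·0.72·0.22·0.78·2.27·3.92 = 11.7971 (%²).
σ_p = √11.7971 = 3.435%.
At 97.5%, z = 1.960.
VaR = 1.960 × 3.435% = 6.733%; on $1,200,000,000 that is $80,796,000.

$80,800,000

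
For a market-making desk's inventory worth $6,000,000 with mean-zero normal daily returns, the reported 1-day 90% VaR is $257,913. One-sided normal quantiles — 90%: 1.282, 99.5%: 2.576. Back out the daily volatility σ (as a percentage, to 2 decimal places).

3.35%

VaR as a fraction: $257,913 / $6,000,000 = 4.299%.
σ = VaR / z = 4.299% / 1.282 = 3.353%.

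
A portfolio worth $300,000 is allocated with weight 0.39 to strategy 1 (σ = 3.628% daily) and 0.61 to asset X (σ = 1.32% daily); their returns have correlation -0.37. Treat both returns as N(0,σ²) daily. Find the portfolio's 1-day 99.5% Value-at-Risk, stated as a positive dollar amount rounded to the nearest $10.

$10,390

σ_p² = 0.39²·3.628² + 0.61²·1.32² + 2·-0.37·0.39·0.61·3.628·1.32 = 1.8073 (%²).
σ_p = √1.8073 = 1.344%.
At 99.5%, z = 2.576.
VaR = 2.576 × 1.344% = 3.462%; on $300,000 that is $10,386.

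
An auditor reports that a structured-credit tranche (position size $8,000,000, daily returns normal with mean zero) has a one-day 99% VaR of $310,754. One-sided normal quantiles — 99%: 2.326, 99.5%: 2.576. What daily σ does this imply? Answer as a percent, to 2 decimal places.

VaR as a fraction: $310,754 / $8,000,000 = 3.884%.
σ = VaR / z = 3.884% / 2.326 = 1.670%.

1.67%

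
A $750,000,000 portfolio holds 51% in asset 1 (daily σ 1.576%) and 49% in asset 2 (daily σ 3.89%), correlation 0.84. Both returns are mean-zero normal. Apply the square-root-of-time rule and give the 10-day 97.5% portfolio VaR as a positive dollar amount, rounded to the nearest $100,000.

σ_p = √(0.51²·1.576² + 0.49²·3.89² + 2·0.84·0.51·0.49·1.576·3.89) = 2.618%.
σ_{10d} = 2.618% × √10 = 8.279%.
z(97.5%) = 1.960.
VaR = 1.960 × 8.279% = 16.227%; on $750,000,000 that is $121,702,500.

$121,700,000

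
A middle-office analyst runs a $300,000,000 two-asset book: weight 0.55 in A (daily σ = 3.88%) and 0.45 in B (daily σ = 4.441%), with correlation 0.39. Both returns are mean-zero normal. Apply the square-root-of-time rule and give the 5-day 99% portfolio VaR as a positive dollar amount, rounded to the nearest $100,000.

σ_p = √(0.55²·3.88² + 0.45²·4.441² + 2·0.39·0.55·0.45·3.88·4.441) = 3.446%.
σ_{5d} = 3.446% × √5 = 7.705%.
z(99%) = 2.326.
VaR = 2.326 × 7.705% = 17.922%; on $300,000,000 that is $53,766,000.

$53,800,000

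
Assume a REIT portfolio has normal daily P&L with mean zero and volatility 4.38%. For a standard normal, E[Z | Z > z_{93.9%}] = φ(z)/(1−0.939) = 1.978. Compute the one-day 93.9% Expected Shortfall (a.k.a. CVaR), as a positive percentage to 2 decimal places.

ES = 4.38% × 1.978 = 8.664%.

8.66%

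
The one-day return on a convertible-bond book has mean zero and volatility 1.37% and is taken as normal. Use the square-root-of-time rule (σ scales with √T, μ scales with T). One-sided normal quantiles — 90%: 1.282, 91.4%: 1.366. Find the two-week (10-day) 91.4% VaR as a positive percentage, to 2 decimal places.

5.92%

σ_{10d} = 1.37% × √10 = 4.332%.
VaR = 1.366 × 4.332% = 5.918%.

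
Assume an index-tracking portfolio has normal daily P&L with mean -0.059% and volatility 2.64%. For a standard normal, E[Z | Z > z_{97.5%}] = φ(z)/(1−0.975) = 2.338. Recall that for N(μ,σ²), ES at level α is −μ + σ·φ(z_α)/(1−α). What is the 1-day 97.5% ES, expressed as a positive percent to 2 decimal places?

6.23%

ES = −(-0.059%) + 2.64% × 2.338 = 6.231%.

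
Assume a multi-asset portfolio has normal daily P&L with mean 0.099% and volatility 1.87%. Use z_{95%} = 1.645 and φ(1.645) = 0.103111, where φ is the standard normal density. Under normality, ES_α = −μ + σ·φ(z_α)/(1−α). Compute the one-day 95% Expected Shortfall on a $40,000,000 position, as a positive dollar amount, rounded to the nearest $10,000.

$1,500,000

Tail multiplier: φ(z)/(1−α) = 0.103111 / 0.05 = 2.062.
ES = −(0.099%) + 1.87% × 2.062 = 3.757%.
On $40,000,000: 0.03757 × $40,000,000 = $1,502,800.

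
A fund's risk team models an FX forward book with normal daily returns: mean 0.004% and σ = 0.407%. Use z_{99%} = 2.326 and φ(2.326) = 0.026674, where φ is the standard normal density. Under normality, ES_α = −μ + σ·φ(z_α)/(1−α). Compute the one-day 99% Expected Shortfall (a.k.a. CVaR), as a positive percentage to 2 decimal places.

1.08%

Tail multiplier: φ(z)/(1−α) = 0.026674 / 0.01 = 2.667.
ES = −(0.004%) + 0.407% × 2.667 = 1.081%.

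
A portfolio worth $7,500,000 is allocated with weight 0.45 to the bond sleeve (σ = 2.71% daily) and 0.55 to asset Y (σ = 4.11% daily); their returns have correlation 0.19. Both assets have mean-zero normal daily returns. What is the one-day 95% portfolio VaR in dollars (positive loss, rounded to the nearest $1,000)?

$341,000

σ_p² = 0.45²·2.71² + 0.55²·4.11² + 2·0.19·0.45·0.55·2.71·4.11 = 7.6446 (%²).
σ_p = √7.6446 = 2.765%.
At 95%, z = 1.645.
VaR = 1.645 × 2.765% = 4.548%; on $7,500,000 that is $341,100.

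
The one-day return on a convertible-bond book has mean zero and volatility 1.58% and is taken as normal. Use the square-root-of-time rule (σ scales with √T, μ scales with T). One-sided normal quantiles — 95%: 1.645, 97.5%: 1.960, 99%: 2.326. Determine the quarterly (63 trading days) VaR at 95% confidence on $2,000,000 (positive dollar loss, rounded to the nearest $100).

$412,600

σ_{63d} = 1.58% × √63 = 12.541%.
VaR = 1.645 × 12.541% = 20.630%.
On $2,000,000: 0.20630 × $2,000,000 = $412,600.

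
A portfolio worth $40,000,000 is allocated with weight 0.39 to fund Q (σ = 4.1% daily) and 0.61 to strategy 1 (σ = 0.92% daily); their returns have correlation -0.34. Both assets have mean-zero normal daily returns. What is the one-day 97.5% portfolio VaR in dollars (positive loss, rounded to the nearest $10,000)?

$1,180,000

σ_p² = 0.39²·4.1² + 0.61²·0.92² + 2·-0.34·0.39·0.61·4.1·0.92 = 2.2615 (%²).
σ_p = √2.2615 = 1.504%.
At 97.5%, z = 1.960.
VaR = 1.960 × 1.504% = 2.948%; on $40,000,000 that is $1,179,200.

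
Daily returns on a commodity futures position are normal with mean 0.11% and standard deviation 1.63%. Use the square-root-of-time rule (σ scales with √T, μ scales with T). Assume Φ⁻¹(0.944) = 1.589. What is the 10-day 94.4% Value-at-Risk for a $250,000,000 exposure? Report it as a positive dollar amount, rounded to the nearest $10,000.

$17,730,000

σ_{10d} = 1.63% × √10 = 5.155%; μ_{10d} = 10 × 0.11% = 1.100%.
VaR = −(1.100%) + 1.589 × 5.155% = 7.091%.
On $250,000,000: 0.07091 × $250,000,000 = $17,727,500.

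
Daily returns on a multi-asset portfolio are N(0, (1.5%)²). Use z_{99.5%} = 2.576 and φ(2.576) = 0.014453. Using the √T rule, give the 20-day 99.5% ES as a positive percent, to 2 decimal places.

σ_{20d} = 1.5% × √20 = 6.708%.
ES multiplier = φ(z)/(1−α) = 0.014453/0.005 = 2.891.
ES = 6.708% × 2.891 = 19.393%.

19.39%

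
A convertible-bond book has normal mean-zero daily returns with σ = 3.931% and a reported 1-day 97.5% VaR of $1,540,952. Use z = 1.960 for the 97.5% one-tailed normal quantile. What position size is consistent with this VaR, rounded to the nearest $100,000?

VaR as a fraction of value: z·σ = 1.960 × 3.931% = 7.70476%.
Position = $1,540,952 / 0.0770476 = $20,000,000.

$20,000,000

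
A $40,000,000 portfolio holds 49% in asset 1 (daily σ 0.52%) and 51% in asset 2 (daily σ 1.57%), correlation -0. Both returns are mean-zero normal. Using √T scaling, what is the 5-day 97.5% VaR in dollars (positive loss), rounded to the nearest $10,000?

$1,470,000

σ_p = √(0.49²·0.52² + 0.51²·1.57² + 2·-0·0.49·0.51·0.52·1.57) = 0.840%.
σ_{5d} = 0.840% × √5 = 1.878%.
z(97.5%) = 1.960.
VaR = 1.960 × 1.878% = 3.681%; on $40,000,000 that is $1,472,400.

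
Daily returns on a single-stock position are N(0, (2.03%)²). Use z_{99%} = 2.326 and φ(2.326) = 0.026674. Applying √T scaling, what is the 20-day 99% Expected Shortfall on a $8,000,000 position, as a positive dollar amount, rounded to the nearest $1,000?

$1,937,000

σ_{20d} = 2.03% × √20 = 9.078%.
ES multiplier = φ(z)/(1−α) = 0.026674/0.01 = 2.667.
ES = 9.078% × 2.667 = 24.211%; on $8,000,000: $1,936,880.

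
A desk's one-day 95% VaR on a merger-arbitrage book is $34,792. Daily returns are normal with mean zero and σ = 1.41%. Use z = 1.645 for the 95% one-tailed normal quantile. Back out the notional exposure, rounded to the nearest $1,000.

VaR as a fraction of value: z·σ = 1.645 × 1.41% = 2.31945%.
Position = $34,792 / 0.0231945 = $1,500,011.

$1,500,000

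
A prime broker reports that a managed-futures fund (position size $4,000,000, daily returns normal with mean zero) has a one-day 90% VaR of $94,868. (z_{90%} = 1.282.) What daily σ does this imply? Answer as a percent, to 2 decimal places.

1.85%

VaR as a fraction: $94,868 / $4,000,000 = 2.372%.
σ = VaR / z = 2.372% / 1.282 = 1.850%.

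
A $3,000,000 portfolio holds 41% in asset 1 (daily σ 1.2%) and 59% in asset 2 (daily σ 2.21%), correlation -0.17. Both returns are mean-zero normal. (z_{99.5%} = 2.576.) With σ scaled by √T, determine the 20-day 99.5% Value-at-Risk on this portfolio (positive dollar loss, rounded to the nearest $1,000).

σ_p = √(0.41²·1.2² + 0.59²·2.21² + 2·-0.17·0.41·0.59·1.2·2.21) = 1.313%.
σ_{20d} = 1.313% × √20 = 5.872%.
VaR = 2.576 × 5.872% = 15.126%; on $3,000,000 that is $453,780.

$454,000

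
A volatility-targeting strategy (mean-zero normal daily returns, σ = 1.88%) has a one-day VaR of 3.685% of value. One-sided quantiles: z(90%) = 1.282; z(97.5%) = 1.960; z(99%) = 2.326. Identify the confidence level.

97.5%

Implied z = VaR/σ = 3.685 / 1.88 = 1.960.
This matches z(97.5%) = 1.960.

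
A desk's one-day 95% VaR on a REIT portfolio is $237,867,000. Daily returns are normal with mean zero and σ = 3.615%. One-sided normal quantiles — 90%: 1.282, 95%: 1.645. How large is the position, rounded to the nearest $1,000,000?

VaR as a fraction of value: z·σ = 1.645 × 3.615% = 5.94667%.
Position = $237,867,000 / 0.0594667 = $4,000,000,000.

$4,000,000,000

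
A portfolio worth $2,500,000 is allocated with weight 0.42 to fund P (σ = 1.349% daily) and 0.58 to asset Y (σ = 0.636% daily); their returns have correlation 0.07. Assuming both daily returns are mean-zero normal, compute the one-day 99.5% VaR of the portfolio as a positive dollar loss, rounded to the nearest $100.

$44,900

σ_p² = 0.42²·1.349² + 0.58²·0.636² + 2·0.07·0.42·0.58·1.349·0.636 = 0.4863 (%²).
σ_p = √0.4863 = 0.697%.
At 99.5%, z = 2.576.
VaR = 2.576 × 0.697% = 1.795%; on $2,500,000 that is $44,875.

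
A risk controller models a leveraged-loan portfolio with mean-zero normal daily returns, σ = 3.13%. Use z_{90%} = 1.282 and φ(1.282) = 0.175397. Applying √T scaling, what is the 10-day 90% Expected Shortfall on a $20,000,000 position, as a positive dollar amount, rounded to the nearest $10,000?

$3,470,000

σ_{10d} = 3.13% × √10 = 9.898%.
ES multiplier = φ(z)/(1−α) = 0.175397/0.1 = 1.754.
ES = 9.898% × 1.754 = 17.361%; on $20,000,000: $3,472,200.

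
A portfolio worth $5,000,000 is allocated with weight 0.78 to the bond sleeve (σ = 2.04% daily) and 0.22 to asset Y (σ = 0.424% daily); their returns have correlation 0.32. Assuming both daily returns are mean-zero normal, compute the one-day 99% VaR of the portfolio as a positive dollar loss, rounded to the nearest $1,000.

$189,000

σ_p² = 0.78²·2.04² + 0.22²·0.424² + 2·0.32·0.78·0.22·2.04·0.424 = 2.6356 (%²).
σ_p = √2.6356 = 1.623%.
At 99%, z = 2.326.
VaR = 2.326 × 1.623% = 3.775%; on $5,000,000 that is $188,750.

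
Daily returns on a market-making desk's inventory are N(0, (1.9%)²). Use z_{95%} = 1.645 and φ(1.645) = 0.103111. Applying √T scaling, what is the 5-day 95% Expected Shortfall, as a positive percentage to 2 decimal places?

σ_{5d} = 1.9% × √5 = 4.249%.
ES multiplier = φ(z)/(1−α) = 0.103111/0.05 = 2.062.
ES = 4.249% × 2.062 = 8.761%.

8.76%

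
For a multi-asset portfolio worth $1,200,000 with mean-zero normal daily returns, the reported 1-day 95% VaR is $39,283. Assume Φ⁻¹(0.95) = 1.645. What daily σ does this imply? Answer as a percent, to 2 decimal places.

1.99%

VaR as a fraction: $39,283 / $1,200,000 = 3.274%.
σ = VaR / z = 3.274% / 1.645 = 1.990%.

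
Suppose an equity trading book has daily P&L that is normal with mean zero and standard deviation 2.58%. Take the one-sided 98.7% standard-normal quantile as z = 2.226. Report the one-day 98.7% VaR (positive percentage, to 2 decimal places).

5.74%

VaR = z·σ = 2.226 × 2.58% = 5.743%.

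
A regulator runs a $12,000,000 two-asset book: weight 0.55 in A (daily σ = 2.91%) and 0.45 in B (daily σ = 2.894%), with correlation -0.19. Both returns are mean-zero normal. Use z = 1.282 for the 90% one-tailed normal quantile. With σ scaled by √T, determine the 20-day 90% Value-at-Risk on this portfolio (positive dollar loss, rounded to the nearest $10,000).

σ_p = √(0.55²·2.91² + 0.45²·2.894² + 2·-0.19·0.55·0.45·2.91·2.894) = 1.862%.
σ_{20d} = 1.862% × √20 = 8.327%.
VaR = 1.282 × 8.327% = 10.675%; on $12,000,000 that is $1,281,000.

$1,280,000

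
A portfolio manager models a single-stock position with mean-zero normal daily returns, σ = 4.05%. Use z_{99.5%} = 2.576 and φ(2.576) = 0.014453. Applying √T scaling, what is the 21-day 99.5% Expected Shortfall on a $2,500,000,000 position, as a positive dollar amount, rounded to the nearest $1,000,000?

σ_{21d} = 4.05% × √21 = 18.559%.
ES multiplier = φ(z)/(1−α) = 0.014453/0.005 = 2.891.
ES = 18.559% × 2.891 = 53.654%; on $2,500,000,000: $1,341,350,000.

$1,341,000,000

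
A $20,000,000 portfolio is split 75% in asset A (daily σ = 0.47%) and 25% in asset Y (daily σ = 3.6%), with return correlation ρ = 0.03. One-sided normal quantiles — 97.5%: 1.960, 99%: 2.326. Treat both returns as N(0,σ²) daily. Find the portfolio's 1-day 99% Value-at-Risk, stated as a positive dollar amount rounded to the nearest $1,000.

$454,000

σ_p² = 0.75²·0.47² + 0.25²·3.6² + 2·0.03·0.75·0.25·0.47·3.6 = 0.9533 (%²).
σ_p = √0.9533 = 0.976%.
VaR = 2.326 × 0.976% = 2.270%; on $20,000,000 that is $454,000.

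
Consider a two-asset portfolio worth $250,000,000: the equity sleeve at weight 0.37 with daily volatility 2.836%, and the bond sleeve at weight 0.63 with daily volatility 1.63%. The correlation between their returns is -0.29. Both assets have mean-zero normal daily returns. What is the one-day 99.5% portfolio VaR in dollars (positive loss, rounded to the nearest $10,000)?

σ_p² = 0.37²·2.836² + 0.63²·1.63² + 2·-0.29·0.37·0.63·2.836·1.63 = 1.5306 (%²).
σ_p = √1.5306 = 1.237%.
At 99.5%, z = 2.576.
VaR = 2.576 × 1.237% = 3.187%; on $250,000,000 that is $7,967,500.

$7,970,000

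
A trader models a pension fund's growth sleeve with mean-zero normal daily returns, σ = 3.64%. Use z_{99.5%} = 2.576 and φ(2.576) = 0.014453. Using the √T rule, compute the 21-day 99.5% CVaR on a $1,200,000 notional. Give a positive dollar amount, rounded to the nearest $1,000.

σ_{21d} = 3.64% × √21 = 16.681%.
ES multiplier = φ(z)/(1−α) = 0.014453/0.005 = 2.891.
ES = 16.681% × 2.891 = 48.225%; on $1,200,000: $578,700.

$579,000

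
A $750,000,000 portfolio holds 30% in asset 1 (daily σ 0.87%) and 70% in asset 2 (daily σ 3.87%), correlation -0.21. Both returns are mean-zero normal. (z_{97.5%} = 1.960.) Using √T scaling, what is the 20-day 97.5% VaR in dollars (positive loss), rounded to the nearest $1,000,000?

σ_p = √(0.3²·0.87² + 0.7²·3.87² + 2·-0.21·0.3·0.7·0.87·3.87) = 2.666%.
σ_{20d} = 2.666% × √20 = 11.923%.
VaR = 1.960 × 11.923% = 23.369%; on $750,000,000 that is $175,267,500.

$175,000,000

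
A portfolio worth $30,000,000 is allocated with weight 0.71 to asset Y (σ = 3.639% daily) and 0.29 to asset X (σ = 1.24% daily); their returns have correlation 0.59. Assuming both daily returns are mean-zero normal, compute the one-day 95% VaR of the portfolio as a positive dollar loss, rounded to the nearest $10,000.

σ_p² = 0.71²·3.639² + 0.29²·1.24² + 2·0.59·0.71·0.29·3.639·1.24 = 7.9011 (%²).
σ_p = √7.9011 = 2.811%.
At 95%, z = 1.645.
VaR = 1.645 × 2.811% = 4.624%; on $30,000,000 that is $1,387,200.

$1,390,000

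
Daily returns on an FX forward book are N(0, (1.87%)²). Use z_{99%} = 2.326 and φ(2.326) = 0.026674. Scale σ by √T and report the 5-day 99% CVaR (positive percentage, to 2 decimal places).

σ_{5d} = 1.87% × √5 = 4.181%.
ES multiplier = φ(z)/(1−α) = 0.026674/0.01 = 2.667.
ES = 4.181% × 2.667 = 11.151%.

11.15%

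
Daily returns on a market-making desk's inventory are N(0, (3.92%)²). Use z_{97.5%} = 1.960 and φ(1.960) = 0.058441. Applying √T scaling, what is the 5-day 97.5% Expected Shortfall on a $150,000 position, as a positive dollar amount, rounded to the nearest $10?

σ_{5d} = 3.92% × √5 = 8.765%.
ES multiplier = φ(z)/(1−α) = 0.058441/0.025 = 2.338.
ES = 8.765% × 2.338 = 20.493%; on $150,000: $30,739.

$30,740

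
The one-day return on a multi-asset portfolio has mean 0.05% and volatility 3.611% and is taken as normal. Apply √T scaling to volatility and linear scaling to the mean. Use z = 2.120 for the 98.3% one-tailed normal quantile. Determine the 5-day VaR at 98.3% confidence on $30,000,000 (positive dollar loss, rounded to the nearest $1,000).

σ_{5d} = 3.611% × √5 = 8.074%; μ_{5d} = 5 × 0.05% = 0.250%.
VaR = −(0.250%) + 2.120 × 8.074% = 16.867%.
On $30,000,000: 0.16867 × $30,000,000 = $5,060,100.

$5,060,000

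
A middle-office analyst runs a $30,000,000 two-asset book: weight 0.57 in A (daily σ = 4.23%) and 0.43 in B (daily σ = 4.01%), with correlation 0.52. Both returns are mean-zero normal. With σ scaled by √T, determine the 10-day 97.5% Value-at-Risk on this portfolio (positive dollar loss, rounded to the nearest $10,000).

$6,730,000

σ_p = √(0.57²·4.23² + 0.43²·4.01² + 2·0.52·0.57·0.43·4.23·4.01) = 3.621%.
σ_{10d} = 3.621% × √10 = 11.451%.
z(97.5%) = 1.960.
VaR = 1.960 × 11.451% = 22.444%; on $30,000,000 that is $6,733,200.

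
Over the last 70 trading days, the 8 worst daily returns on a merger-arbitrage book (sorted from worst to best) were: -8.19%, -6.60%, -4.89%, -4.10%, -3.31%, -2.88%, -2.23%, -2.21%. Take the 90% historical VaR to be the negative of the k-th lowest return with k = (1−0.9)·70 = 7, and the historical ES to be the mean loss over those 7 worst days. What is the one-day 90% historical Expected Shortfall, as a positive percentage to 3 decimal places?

The 7 worst returns sum to -32.20%.
ES = −(-32.20%) / 7 = 4.6% ≈ 4.600%.

4.600%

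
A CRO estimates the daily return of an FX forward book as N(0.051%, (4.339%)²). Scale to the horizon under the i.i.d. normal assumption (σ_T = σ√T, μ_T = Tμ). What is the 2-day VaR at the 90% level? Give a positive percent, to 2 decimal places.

7.76%

At 90%, z = 1.282.
σ_{2d} = 4.339% × √2 = 6.136%; μ_{2d} = 2 × 0.051% = 0.102%.
VaR = −(0.102%) + 1.282 × 6.136% = 7.764%.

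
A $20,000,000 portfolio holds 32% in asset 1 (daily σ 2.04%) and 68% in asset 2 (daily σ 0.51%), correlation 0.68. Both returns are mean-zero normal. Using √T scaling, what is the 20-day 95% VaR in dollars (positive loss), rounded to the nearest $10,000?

σ_p = √(0.32²·2.04² + 0.68²·0.51² + 2·0.68·0.32·0.68·2.04·0.51) = 0.924%.
σ_{20d} = 0.924% × √20 = 4.132%.
z(95%) = 1.645.
VaR = 1.645 × 4.132% = 6.797%; on $20,000,000 that is $1,359,400.

$1,360,000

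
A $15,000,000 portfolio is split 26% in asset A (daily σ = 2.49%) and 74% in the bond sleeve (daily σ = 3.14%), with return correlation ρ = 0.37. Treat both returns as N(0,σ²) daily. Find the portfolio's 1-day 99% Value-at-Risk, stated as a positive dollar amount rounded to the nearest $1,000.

$919,000

σ_p² = 0.26²·2.49² + 0.74²·3.14² + 2·0.37·0.26·0.74·2.49·3.14 = 6.9314 (%²).
σ_p = √6.9314 = 2.633%.
At 99%, z = 2.326.
VaR = 2.326 × 2.633% = 6.124%; on $15,000,000 that is $918,600.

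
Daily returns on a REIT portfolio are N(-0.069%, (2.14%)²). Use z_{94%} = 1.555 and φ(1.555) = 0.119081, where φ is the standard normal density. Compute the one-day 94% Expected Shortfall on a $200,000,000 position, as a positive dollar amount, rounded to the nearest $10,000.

$8,630,000

Tail multiplier: φ(z)/(1−α) = 0.119081 / 0.06 = 1.985.
ES = −(-0.069%) + 2.14% × 1.985 = 4.317%.
On $200,000,000: 0.04317 × $200,000,000 = $8,634,000.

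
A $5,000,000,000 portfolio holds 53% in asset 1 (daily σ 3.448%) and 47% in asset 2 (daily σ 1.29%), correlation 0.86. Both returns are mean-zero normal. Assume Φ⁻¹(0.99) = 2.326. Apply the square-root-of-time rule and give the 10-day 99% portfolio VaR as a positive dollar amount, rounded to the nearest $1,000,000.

$871,000,000

σ_p = √(0.53²·3.448² + 0.47²·1.29² + 2·0.86·0.53·0.47·3.448·1.29) = 2.369%.
σ_{10d} = 2.369% × √10 = 7.491%.
VaR = 2.326 × 7.491% = 17.424%; on $5,000,000,000 that is $871,200,000.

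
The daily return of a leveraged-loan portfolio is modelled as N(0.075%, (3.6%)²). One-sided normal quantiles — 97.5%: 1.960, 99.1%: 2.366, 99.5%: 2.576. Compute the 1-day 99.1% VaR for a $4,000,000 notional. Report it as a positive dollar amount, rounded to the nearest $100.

$337,700

VaR = −μ + z·σ = −(0.075%) + 2.366 × 3.6% = 8.443%.
On $4,000,000: 0.08443 × $4,000,000 = $337,720.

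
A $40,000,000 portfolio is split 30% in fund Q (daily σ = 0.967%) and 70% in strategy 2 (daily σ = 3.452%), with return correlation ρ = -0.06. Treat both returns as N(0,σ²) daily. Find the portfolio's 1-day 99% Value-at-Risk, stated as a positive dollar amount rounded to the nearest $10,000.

σ_p² = 0.3²·0.967² + 0.7²·3.452² + 2·-0.06·0.3·0.7·0.967·3.452 = 5.8390 (%²).
σ_p = √5.8390 = 2.416%.
At 99%, z = 2.326.
VaR = 2.326 × 2.416% = 5.620%; on $40,000,000 that is $2,248,000.

$2,250,000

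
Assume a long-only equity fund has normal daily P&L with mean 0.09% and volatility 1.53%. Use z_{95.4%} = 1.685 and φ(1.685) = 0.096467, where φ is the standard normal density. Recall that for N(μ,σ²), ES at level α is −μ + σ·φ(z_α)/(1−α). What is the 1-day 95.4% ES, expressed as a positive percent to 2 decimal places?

3.12%

Tail multiplier: φ(z)/(1−α) = 0.096467 / 0.046 = 2.097.
ES = −(0.09%) + 1.53% × 2.097 = 3.118%.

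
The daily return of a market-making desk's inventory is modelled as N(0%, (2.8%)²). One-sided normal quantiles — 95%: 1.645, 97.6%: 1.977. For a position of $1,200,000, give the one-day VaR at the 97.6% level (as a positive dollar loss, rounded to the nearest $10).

$66,430

VaR = z·σ = 1.977 × 2.8% = 5.536%.
On $1,200,000: 0.05536 × $1,200,000 = $66,432.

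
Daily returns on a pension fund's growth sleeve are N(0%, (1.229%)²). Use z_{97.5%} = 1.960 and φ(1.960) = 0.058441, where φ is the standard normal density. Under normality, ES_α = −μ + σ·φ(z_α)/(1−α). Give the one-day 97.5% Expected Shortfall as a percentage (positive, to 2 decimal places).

Tail multiplier: φ(z)/(1−α) = 0.058441 / 0.025 = 2.338.
ES = 1.229% × 2.338 = 2.873%.

2.87%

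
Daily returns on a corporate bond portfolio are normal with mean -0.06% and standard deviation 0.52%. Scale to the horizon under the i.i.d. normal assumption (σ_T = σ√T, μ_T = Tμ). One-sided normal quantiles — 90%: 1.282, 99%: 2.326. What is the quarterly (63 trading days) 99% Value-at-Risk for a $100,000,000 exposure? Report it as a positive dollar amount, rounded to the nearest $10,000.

$13,380,000

σ_{63d} = 0.52% × √63 = 4.127%; μ_{63d} = 63 × -0.06% = -3.780%.
VaR = −(-3.780%) + 2.326 × 4.127% = 13.379%.
On $100,000,000: 0.13379 × $100,000,000 = $13,379,000.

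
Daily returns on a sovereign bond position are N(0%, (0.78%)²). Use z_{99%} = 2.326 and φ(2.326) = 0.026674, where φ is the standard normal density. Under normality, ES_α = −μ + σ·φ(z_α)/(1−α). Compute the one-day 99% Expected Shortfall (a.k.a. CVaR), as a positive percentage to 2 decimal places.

2.08%

Tail multiplier: φ(z)/(1−α) = 0.026674 / 0.01 = 2.667.
ES = 0.78% × 2.667 = 2.080%.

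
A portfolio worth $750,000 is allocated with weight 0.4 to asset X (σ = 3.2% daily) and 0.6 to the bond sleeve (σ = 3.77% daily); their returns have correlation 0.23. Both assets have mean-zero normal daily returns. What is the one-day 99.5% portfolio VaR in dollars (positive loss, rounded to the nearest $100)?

$54,900

σ_p² = 0.4²·3.2² + 0.6²·3.77² + 2·0.23·0.4·0.6·3.2·3.77 = 8.0869 (%²).
σ_p = √8.0869 = 2.844%.
At 99.5%, z = 2.576.
VaR = 2.576 × 2.844% = 7.326%; on $750,000 that is $54,945.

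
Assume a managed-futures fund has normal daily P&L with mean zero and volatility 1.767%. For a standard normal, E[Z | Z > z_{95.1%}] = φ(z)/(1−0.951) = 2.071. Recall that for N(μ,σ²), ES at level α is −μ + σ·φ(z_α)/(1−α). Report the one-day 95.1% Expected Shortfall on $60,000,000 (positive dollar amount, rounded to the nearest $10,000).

ES = 1.767% × 2.071 = 3.659%.
On $60,000,000: 0.03659 × $60,000,000 = $2,195,400.

$2,200,000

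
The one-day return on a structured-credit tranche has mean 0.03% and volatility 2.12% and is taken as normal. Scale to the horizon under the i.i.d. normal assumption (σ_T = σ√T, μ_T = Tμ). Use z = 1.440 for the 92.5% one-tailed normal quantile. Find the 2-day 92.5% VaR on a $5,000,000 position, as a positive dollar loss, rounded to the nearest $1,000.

σ_{2d} = 2.12% × √2 = 2.998%; μ_{2d} = 2 × 0.03% = 0.060%.
VaR = −(0.060%) + 1.440 × 2.998% = 4.257%.
On $5,000,000: 0.04257 × $5,000,000 = $212,850.

$213,000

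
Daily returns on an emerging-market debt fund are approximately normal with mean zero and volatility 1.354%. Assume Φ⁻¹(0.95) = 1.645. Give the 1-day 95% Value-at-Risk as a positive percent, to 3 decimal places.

2.227%

VaR = z·σ = 1.645 × 1.354% = 2.227%.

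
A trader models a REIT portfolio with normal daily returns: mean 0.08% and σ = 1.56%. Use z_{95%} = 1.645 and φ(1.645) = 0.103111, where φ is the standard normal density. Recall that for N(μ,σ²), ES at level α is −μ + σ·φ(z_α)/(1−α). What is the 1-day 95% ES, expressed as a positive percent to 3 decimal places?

Tail multiplier: φ(z)/(1−α) = 0.103111 / 0.05 = 2.062.
ES = −(0.08%) + 1.56% × 2.062 = 3.137%.

3.137%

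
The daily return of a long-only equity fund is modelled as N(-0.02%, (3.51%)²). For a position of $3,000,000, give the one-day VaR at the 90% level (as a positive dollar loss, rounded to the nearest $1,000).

$136,000

At 90% one-sided, z = 1.282.
VaR = −μ + z·σ = −(-0.02%) + 1.282 × 3.51% = 4.520%.
On $3,000,000: 0.04520 × $3,000,000 = $135,600.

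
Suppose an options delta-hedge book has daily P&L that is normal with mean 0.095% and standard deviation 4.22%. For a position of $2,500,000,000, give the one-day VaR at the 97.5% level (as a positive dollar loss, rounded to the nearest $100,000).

At 97.5% one-sided, z = 1.960.
VaR = −μ + z·σ = −(0.095%) + 1.960 × 4.22% = 8.176%.
On $2,500,000,000: 0.08176 × $2,500,000,000 = $204,400,000.

$204,400,000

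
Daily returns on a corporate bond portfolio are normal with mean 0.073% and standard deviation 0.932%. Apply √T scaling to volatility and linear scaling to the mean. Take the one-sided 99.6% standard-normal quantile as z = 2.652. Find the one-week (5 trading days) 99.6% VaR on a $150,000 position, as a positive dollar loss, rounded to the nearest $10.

$7,740

σ_{5d} = 0.932% × √5 = 2.084%; μ_{5d} = 5 × 0.073% = 0.365%.
VaR = −(0.365%) + 2.652 × 2.084% = 5.162%.
On $150,000: 0.05162 × $150,000 = $7,743.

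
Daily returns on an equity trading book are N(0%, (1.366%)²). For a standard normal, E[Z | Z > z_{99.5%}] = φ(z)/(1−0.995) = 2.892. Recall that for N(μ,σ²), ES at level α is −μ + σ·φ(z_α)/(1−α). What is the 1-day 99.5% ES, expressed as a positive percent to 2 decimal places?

3.95%

ES = 1.366% × 2.892 = 3.950%.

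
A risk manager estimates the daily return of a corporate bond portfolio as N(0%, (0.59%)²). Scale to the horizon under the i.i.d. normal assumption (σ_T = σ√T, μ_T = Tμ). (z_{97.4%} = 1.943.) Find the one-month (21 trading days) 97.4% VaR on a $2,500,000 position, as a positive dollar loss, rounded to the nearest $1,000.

σ_{21d} = 0.59% × √21 = 2.704%.
VaR = 1.943 × 2.704% = 5.254%.
On $2,500,000: 0.05254 × $2,500,000 = $131,350.

$131,000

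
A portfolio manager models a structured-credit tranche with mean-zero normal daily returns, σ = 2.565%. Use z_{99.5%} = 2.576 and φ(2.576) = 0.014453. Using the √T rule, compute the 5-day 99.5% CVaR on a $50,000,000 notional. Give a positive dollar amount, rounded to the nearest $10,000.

$8,290,000

σ_{5d} = 2.565% × √5 = 5.736%.
ES multiplier = φ(z)/(1−α) = 0.014453/0.005 = 2.891.
ES = 5.736% × 2.891 = 16.583%; on $50,000,000: $8,291,500.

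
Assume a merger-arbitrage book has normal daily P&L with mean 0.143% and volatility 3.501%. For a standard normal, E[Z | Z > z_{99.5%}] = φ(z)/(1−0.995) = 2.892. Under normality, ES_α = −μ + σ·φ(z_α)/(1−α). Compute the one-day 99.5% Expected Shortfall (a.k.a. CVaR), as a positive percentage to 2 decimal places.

ES = −(0.143%) + 3.501% × 2.892 = 9.982%.

9.98%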